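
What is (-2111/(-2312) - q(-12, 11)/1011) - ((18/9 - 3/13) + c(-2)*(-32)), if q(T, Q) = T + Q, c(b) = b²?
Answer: 3863500841/30386616 ≈ 127.14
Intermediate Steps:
q(T, Q) = Q + T
(-2111/(-2312) - q(-12, 11)/1011) - ((18/9 - 3/13) + c(-2)*(-32)) = (-2111/(-2312) - (11 - 12)/1011) - ((18/9 - 3/13) + (-2)²*(-32)) = (-2111*(-1/2312) - 1*(-1)*(1/1011)) - ((18*(⅑) - 3*1/13) + 4*(-32)) = (2111/2312 + 1*(1/1011)) - ((2 - 3/13) - 128) = (2111/2312 + 1/1011) - (23/13 - 128) = 2136533/2337432 - 1*(-1641/13) = 2136533/2337432 + 1641/13 = 3863500841/30386616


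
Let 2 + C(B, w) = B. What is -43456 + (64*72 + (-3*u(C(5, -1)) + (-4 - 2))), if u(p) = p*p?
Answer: -38881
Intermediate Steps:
C(B, w) = -2 + B
u(p) = p²
-43456 + (64*72 + (-3*u(C(5, -1)) + (-4 - 2))) = -43456 + (64*72 + (-3*(-2 + 5)² + (-4 - 2))) = -43456 + (4608 + (-3*3² - 6)) = -43456 + (4608 + (-3*9 - 6)) = -43456 + (4608 + (-27 - 6)) = -43456 + (4608 - 33) = -43456 + 4575 = -38881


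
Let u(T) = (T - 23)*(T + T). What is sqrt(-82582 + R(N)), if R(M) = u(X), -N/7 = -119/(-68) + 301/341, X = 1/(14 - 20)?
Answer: I*sqrt(2972674)/6 ≈ 287.36*I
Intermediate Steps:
X = -1/6 (X = 1/(-6) = -1/6 ≈ -0.16667)
N = -25137/1364 (N = -7*(-119/(-68) + 301/341) = -7*(-119*(-1/68) + 301*(1/341)) = -7*(7/4 + 301/341) = -7*3591/1364 = -25137/1364 ≈ -18.429)
u(T) = 2*T*(-23 + T) (u(T) = (-23 + T)*(2*T) = 2*T*(-23 + T))
R(M) = 139/18 (R(M) = 2*(-1/6)*(-23 - 1/6) = 2*(-1/6)*(-139/6) = 139/18)
sqrt(-82582 + R(N)) = sqrt(-82582 + 139/18) = sqrt(-1486337/18) = I*sqrt(2972674)/6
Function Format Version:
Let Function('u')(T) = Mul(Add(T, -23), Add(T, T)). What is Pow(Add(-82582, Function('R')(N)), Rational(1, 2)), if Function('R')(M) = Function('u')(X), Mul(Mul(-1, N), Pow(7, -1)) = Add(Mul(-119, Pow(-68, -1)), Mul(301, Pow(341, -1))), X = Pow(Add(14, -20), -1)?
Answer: Mul(Rational(1, 6), I, Pow(2972674, Rational(1, 2))) ≈ Mul(287.36, I)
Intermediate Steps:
X = Rational(-1, 6) (X = Pow(-6, -1) = Rational(-1, 6) ≈ -0.16667)
N = Rational(-25137, 1364) (N = Mul(-7, Add(Mul(-119, Pow(-68, -1)), Mul(301, Pow(341, -1)))) = Mul(-7, Add(Mul(-119, Rational(-1, 68)), Mul(301, Rational(1, 341)))) = Mul(-7, Add(Rational(7, 4), Rational(301, 341))) = Mul(-7, Rational(3591, 1364)) = Rational(-25137, 1364) ≈ -18.429)
Function('u')(T) = Mul(2, T, Add(-23, T)) (Function('u')(T) = Mul(Add(-23, T), Mul(2, T)) = Mul(2, T, Add(-23, T)))
Function('R')(M) = Rational(139, 18) (Function('R')(M) = Mul(2, Rational(-1, 6), Add(-23, Rational(-1, 6))) = Mul(2, Rational(-1, 6), Rational(-139, 6)) = Rational(139, 18))
Pow(Add(-82582, Function('R')(N)), Rational(1, 2)) = Pow(Add(-82582, Rational(139, 18)), Rational(1, 2)) = Pow(Rational(-1486337, 18), Rational(1, 2)) = Mul(Rational(1, 6), I, Pow(2972674, Rational(1, 2)))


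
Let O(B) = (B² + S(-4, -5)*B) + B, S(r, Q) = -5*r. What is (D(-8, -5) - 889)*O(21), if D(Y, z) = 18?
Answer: -768222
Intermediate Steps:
O(B) = B² + 21*B (O(B) = (B² + (-5*(-4))*B) + B = (B² + 20*B) + B = B² + 21*B)
(D(-8, -5) - 889)*O(21) = (18 - 889)*(21*(21 + 21)) = -18291*42 = -871*882 = -768222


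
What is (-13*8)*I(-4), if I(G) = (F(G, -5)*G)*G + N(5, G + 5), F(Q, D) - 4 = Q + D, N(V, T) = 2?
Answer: 8112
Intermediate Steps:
F(Q, D) = 4 + D + Q (F(Q, D) = 4 + (Q + D) = 4 + (D + Q) = 4 + D + Q)
I(G) = 2 + G²*(-1 + G) (I(G) = ((4 - 5 + G)*G)*G + 2 = ((-1 + G)*G)*G + 2 = (G*(-1 + G))*G + 2 = G²*(-1 + G) + 2 = 2 + G²*(-1 + G))
(-13*8)*I(-4) = (-13*8)*(2 + (-4)²*(-1 - 4)) = -104*(2 + 16*(-5)) = -104*(2 - 80) = -104*(-78) = 8112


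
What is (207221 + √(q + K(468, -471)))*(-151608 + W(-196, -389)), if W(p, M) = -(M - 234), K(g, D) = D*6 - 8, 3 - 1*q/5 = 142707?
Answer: -31287262685 - 150985*I*√716354 ≈ -3.1287e+10 - 1.2779e+8*I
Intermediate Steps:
q = -713520 (q = 15 - 5*142707 = 15 - 713535 = -713520)
K(g, D) = -8 + 6*D (K(g, D) = 6*D - 8 = -8 + 6*D)
W(p, M) = 234 - M (W(p, M) = -(-234 + M) = 234 - M)
(207221 + √(q + K(468, -471)))*(-151608 + W(-196, -389)) = (207221 + √(-713520 + (-8 + 6*(-471))))*(-151608 + (234 - 1*(-389))) = (207221 + √(-713520 + (-8 - 2826)))*(-151608 + (234 + 389)) = (207221 + √(-713520 - 2834))*(-151608 + 623) = (207221 + √(-716354))*(-150985) = (207221 + I*√716354)*(-150985) = -31287262685 - 150985*I*√716354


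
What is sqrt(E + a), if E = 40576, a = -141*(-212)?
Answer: 2*sqrt(17617) ≈ 265.46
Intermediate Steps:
a = 29892
sqrt(E + a) = sqrt(40576 + 29892) = sqrt(70468) = 2*sqrt(17617)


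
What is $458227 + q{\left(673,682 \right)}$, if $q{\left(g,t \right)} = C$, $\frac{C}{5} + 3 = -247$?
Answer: $456977$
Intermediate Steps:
$C = -1250$ ($C = -15 + 5 \left(-247\right) = -15 - 1235 = -1250$)
$q{\left(g,t \right)} = -1250$
$458227 + q{\left(673,682 \right)} = 458227 - 1250 = 456977$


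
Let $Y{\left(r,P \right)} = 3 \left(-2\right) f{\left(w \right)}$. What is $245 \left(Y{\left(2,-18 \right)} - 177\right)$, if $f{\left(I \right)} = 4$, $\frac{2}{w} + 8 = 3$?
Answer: $-49245$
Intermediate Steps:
$w = - \frac{2}{5}$ ($w = \frac{2}{-8 + 3} = \frac{2}{-5} = 2 \left(- \frac{1}{5}\right) = - \frac{2}{5} \approx -0.4$)
$Y{\left(r,P \right)} = -24$ ($Y{\left(r,P \right)} = 3 \left(-2\right) 4 = \left(-6\right) 4 = -24$)
$245 \left(Y{\left(2,-18 \right)} - 177\right) = 245 \left(-24 - 177\right) = 245 \left(-201\right) = -49245$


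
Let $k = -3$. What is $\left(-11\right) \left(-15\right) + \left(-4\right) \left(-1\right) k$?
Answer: $153$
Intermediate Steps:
$\left(-11\right) \left(-15\right) + \left(-4\right) \left(-1\right) k = \left(-11\right) \left(-15\right) + \left(-4\right) \left(-1\right) \left(-3\right) = 165 + 4 \left(-3\right) = 165 - 12 = 153$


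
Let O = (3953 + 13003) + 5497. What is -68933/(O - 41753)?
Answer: 68933/19300 ≈ 3.5717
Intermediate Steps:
O = 22453 (O = 16956 + 5497 = 22453)
-68933/(O - 41753) = -68933/(22453 - 41753) = -68933/(-19300) = -68933*(-1/19300) = 68933/19300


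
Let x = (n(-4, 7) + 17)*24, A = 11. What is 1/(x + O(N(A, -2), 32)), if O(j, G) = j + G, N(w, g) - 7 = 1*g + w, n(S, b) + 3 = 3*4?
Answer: 1/672 ≈ 0.0014881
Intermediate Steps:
n(S, b) = 9 (n(S, b) = -3 + 3*4 = -3 + 12 = 9)
N(w, g) = 7 + g + w (N(w, g) = 7 + (1*g + w) = 7 + (g + w) = 7 + g + w)
O(j, G) = G + j
x = 624 (x = (9 + 17)*24 = 26*24 = 624)
1/(x + O(N(A, -2), 32)) = 1/(624 + (32 + (7 - 2 + 11))) = 1/(624 + (32 + 16)) = 1/(624 + 48) = 1/672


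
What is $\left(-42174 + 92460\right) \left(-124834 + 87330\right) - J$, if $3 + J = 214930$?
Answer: $-1886141071$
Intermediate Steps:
$J = 214927$ ($J = -3 + 214930 = 214927$)
$\left(-42174 + 92460\right) \left(-124834 + 87330\right) - J = \left(-42174 + 92460\right) \left(-124834 + 87330\right) - 214927 = 50286 \left(-37504\right) - 214927 = -1885926144 - 214927 = -1886141071$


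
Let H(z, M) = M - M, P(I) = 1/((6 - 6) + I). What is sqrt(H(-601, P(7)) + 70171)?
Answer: sqrt(70171) ≈ 264.90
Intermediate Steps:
P(I) = 1/I (P(I) = 1/(0 + I) = 1/I)
H(z, M) = 0
sqrt(H(-601, P(7)) + 70171) = sqrt(0 + 70171) = sqrt(70171)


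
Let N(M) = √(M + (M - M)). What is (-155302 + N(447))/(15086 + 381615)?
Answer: -155302/396701 + √447/396701 ≈ -0.39143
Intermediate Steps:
N(M) = √M (N(M) = √(M + 0) = √M)
(-155302 + N(447))/(15086 + 381615) = (-155302 + √447)/(15086 + 381615) = (-155302 + √447)/396701 = (-155302 + √447)*(1/396701) = -155302/396701 + √447/396701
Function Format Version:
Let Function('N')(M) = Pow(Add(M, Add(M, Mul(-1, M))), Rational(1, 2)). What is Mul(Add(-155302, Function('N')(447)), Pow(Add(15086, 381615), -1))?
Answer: Add(Rational(-155302, 396701), Mul(Rational(1, 396701), Pow(447, Rational(1, 2)))) ≈ -0.39143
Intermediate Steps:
Function('N')(M) = Pow(M, Rational(1, 2)) (Function('N')(M) = Pow(Add(M, 0), Rational(1, 2)) = Pow(M, Rational(1, 2)))
Mul(Add(-155302, Function('N')(447)), Pow(Add(15086, 381615), -1)) = Mul(Add(-155302, Pow(447, Rational(1, 2))), Pow(Add(15086, 381615), -1)) = Mul(Add(-155302, Pow(447, Rational(1, 2))), Pow(396701, -1)) = Mul(Add(-155302, Pow(447, Rational(1, 2))), Rational(1, 396701)) = Add(Rational(-155302, 396701), Mul(Rational(1, 396701), Pow(447, Rational(1, 2))))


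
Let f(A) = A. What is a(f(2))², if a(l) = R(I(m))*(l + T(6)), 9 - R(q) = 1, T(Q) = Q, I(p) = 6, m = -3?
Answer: 4096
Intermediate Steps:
R(q) = 8 (R(q) = 9 - 1*1 = 9 - 1 = 8)
a(l) = 48 + 8*l (a(l) = 8*(l + 6) = 8*(6 + l) = 48 + 8*l)
a(f(2))² = (48 + 8*2)² = (48 + 16)² = 64² = 4096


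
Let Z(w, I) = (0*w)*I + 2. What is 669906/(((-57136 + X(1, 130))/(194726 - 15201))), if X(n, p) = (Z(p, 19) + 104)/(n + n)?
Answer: -120264874650/57083 ≈ -2.1068e+6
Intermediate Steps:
Z(w, I) = 2 (Z(w, I) = 0*I + 2 = 0 + 2 = 2)
X(n, p) = 53/n (X(n, p) = (2 + 104)/(n + n) = 106/((2*n)) = 106*(1/(2*n)) = 53/n)
669906/(((-57136 + X(1, 130))/(194726 - 15201))) = 669906/(((-57136 + 53/1)/(194726 - 15201))) = 669906/(((-57136 + 53*1)/179525)) = 669906/(((-57136 + 53)*(1/179525))) = 669906/((-57083*1/179525)) = 669906/(-57083/179525) = 669906*(-179525/57083) = -120264874650/57083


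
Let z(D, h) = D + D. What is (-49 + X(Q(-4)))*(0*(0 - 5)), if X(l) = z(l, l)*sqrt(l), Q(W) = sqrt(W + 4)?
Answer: 0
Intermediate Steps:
z(D, h) = 2*D
Q(W) = sqrt(4 + W)
X(l) = 2*l**(3/2) (X(l) = (2*l)*sqrt(l) = 2*l**(3/2))
(-49 + X(Q(-4)))*(0*(0 - 5)) = (-49 + 2*(sqrt(4 - 4))**(3/2))*(0*(0 - 5)) = (-49 + 2*(sqrt(0))**(3/2))*(0*(-5)) = (-49 + 2*0**(3/2))*0 = (-49 + 2*0)*0 = (-49 + 0)*0 = -49*0 = 0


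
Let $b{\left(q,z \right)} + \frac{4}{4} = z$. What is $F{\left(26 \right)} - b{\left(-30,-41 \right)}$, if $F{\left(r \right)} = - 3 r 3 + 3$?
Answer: $-189$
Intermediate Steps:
$b{\left(q,z \right)} = -1 + z$
$F{\left(r \right)} = 3 - 9 r$ ($F{\left(r \right)} = - 9 r + 3 = 3 - 9 r$)
$F{\left(26 \right)} - b{\left(-30,-41 \right)} = \left(3 - 234\right) - \left(-1 - 41\right) = \left(3 - 234\right) - -42 = -231 + 42 = -189$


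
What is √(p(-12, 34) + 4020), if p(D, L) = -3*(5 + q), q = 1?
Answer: √4002 ≈ 63.261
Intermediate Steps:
p(D, L) = -18 (p(D, L) = -3*(5 + 1) = -3*6 = -18)
√(p(-12, 34) + 4020) = √(-18 + 4020) = √4002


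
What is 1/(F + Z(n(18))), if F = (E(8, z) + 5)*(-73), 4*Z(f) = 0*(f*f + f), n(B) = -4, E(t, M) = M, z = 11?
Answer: -1/1168 ≈ -0.00085616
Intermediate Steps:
Z(f) = 0 (Z(f) = (0*(f*f + f))/4 = (0*(f**2 + f))/4 = (0*(f + f**2))/4 = (1/4)*0 = 0)
F = -1168 (F = (11 + 5)*(-73) = 16*(-73) = -1168)
1/(F + Z(n(18))) = 1/(-1168 + 0) = 1/(-1168) = -1/1168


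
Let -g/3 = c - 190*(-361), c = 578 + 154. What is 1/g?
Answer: -1/207966 ≈ -4.8085e-6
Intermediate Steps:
c = 732
g = -207966 (g = -3*(732 - 190*(-361)) = -3*(732 + 68590) = -3*69322 = -207966)
1/g = 1/(-207966) = -1/207966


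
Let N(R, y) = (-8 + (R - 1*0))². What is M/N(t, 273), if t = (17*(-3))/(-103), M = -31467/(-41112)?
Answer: 111277801/8188537416 ≈ 0.013589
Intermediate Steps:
M = 10489/13704 (M = -31467*(-1/41112) = 10489/13704 ≈ 0.76540)
t = 51/103 (t = -51*(-1/103) = 51/103 ≈ 0.49515)
N(R, y) = (-8 + R)² (N(R, y) = (-8 + (R + 0))² = (-8 + R)²)
M/N(t, 273) = 10489/(13704*((-8 + 51/103)²)) = 10489/(13704*((-773/103)²)) = 10489/(13704*(597529/10609)) = (10489/13704)*(10609/597529) = 111277801/8188537416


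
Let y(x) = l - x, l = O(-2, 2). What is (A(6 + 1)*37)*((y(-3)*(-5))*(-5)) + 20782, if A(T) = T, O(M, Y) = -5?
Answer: 7832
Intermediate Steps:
l = -5
y(x) = -5 - x
(A(6 + 1)*37)*((y(-3)*(-5))*(-5)) + 20782 = ((6 + 1)*37)*(((-5 - 1*(-3))*(-5))*(-5)) + 20782 = (7*37)*(((-5 + 3)*(-5))*(-5)) + 20782 = 259*(-2*(-5)*(-5)) + 20782 = 259*(10*(-5)) + 20782 = 259*(-50) + 20782 = -12950 + 20782 = 7832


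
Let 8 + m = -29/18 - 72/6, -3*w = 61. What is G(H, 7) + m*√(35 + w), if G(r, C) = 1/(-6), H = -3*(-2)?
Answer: -⅙ - 389*√33/27 ≈ -82.931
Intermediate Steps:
w = -61/3 (w = -⅓*61 = -61/3 ≈ -20.333)
H = 6
G(r, C) = -⅙
m = -389/18 (m = -8 + (-29/18 - 72/6) = -8 + (-29*1/18 - 72*⅙) = -8 + (-29/18 - 12) = -8 - 245/18 = -389/18 ≈ -21.611)
G(H, 7) + m*√(35 + w) = -⅙ - 389*√(35 - 61/3)/18 = -⅙ - 389*√33/27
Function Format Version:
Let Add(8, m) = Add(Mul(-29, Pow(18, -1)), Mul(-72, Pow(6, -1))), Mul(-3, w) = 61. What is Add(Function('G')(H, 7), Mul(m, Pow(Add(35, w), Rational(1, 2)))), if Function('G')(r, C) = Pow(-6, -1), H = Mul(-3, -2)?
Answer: Add(Rational(-1, 6), Mul(Rational(-389, 27), Pow(33, Rational(1, 2)))) ≈ -82.931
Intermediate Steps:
w = Rational(-61, 3) (w = Mul(Rational(-1, 3), 61) = Rational(-61, 3) ≈ -20.333)
H = 6
Function('G')(r, C) = Rational(-1, 6)
m = Rational(-389, 18) (m = Add(-8, Add(Mul(-29, Pow(18, -1)), Mul(-72, Pow(6, -1)))) = Add(-8, Add(Mul(-29, Rational(1, 18)), Mul(-72, Rational(1, 6)))) = Add(-8, Add(Rational(-29, 18), -12)) = Add(-8, Rational(-245, 18)) = Rational(-389, 18) ≈ -21.611)
Add(Function('G')(H, 7), Mul(m, Pow(Add(35, w), Rational(1, 2)))) = Add(Rational(-1, 6), Mul(Rational(-389, 18), Pow(Add(35, Rational(-61, 3)), Rational(1, 2)))) = Add(Rational(-1, 6), Mul(Rational(-389, 18), Pow(Rational(44, 3), Rational(1, 2)))) = Add(Rational(-1, 6), Mul(Rational(-389, 18), Mul(Rational(2, 3), Pow(33, Rational(1, 2))))) = Add(Rational(-1, 6), Mul(Rational(-389, 27), Pow(33, Rational(1, 2))))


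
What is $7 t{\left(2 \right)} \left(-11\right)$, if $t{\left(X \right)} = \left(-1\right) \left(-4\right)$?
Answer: $-308$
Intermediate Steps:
$t{\left(X \right)} = 4$
$7 t{\left(2 \right)} \left(-11\right) = 7 \cdot 4 \left(-11\right) = 28 \left(-11\right) = -308$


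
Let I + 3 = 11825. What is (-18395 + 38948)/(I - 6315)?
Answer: 20553/5507 ≈ 3.7322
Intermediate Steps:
I = 11822 (I = -3 + 11825 = 11822)
(-18395 + 38948)/(I - 6315) = (-18395 + 38948)/(11822 - 6315) = 20553/5507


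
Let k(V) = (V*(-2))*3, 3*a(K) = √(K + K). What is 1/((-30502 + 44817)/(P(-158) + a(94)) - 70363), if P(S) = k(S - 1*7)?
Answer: -620524211806/43652972394644653 + 85890*√47/43652972394644653 ≈ -1.4215e-5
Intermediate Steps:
a(K) = √2*√K/3 (a(K) = √(K + K)/3 = √(2*K)/3 = (√2*√K)/3 = √2*√K/3)
k(V) = -6*V (k(V) = -2*V*3 = -6*V)
P(S) = 42 - 6*S (P(S) = -6*(S - 1*7) = -6*(S - 7) = -6*(-7 + S) = 42 - 6*S)
1/((-30502 + 44817)/(P(-158) + a(94)) - 70363) = 1/((-30502 + 44817)/((42 - 6*(-158)) + √2*√94/3) - 70363) = 1/(14315/((42 + 948) + 2*√47/3) - 70363) = 1/(14315/(990 + 2*√47/3) - 70363) = 1/(-70363 + 14315/(990 + 2*√47/3))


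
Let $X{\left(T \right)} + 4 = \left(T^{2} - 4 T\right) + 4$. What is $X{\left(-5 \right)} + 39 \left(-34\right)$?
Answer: $-1281$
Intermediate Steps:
$X{\left(T \right)} = T^{2} - 4 T$ ($X{\left(T \right)} = -4 + \left(\left(T^{2} - 4 T\right) + 4\right) = -4 + \left(4 + T^{2} - 4 T\right) = T^{2} - 4 T$)
$X{\left(-5 \right)} + 39 \left(-34\right) = - 5 \left(-4 - 5\right) + 39 \left(-34\right) = \left(-5\right) \left(-9\right) - 1326 = 45 - 1326 = -1281$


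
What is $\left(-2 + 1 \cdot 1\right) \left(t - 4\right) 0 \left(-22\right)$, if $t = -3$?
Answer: $0$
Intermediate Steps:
$\left(-2 + 1 \cdot 1\right) \left(t - 4\right) 0 \left(-22\right) = \left(-2 + 1 \cdot 1\right) \left(-3 - 4\right) 0 \left(-22\right) = \left(-2 + 1\right) \left(\left(-7\right) 0\right) \left(-22\right) = \left(-1\right) 0 \left(-22\right) = 0 \left(-22\right) = 0$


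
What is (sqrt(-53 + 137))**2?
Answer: 84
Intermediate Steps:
(sqrt(-53 + 137))**2 = (sqrt(84))**2 = (2*sqrt(21))**2 = 84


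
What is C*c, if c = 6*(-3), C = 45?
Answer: -810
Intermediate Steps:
c = -18
C*c = 45*(-18) = -810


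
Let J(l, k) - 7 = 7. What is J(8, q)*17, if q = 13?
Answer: 238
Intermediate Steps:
J(l, k) = 14 (J(l, k) = 7 + 7 = 14)
J(8, q)*17 = 14*17 = 238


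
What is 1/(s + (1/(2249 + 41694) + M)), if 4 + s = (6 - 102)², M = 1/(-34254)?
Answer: 1505223522/13866119074975 ≈ 0.00010855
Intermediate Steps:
M = -1/34254 ≈ -2.9194e-5
s = 9212 (s = -4 + (6 - 102)² = -4 + (-96)² = -4 + 9216 = 9212)
1/(s + (1/(2249 + 41694) + M)) = 1/(9212 + (1/(2249 + 41694) - 1/34254)) = 1/(9212 + (1/43943 - 1/34254)) = 1/(9212 - 9689/1505223522) = 1/(13866119074975/1505223522) = 1505223522/13866119074975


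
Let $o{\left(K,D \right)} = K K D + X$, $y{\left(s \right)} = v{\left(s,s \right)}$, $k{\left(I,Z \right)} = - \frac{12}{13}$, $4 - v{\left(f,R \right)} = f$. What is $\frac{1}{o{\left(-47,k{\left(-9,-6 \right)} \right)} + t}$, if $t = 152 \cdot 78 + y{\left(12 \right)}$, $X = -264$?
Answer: $\frac{13}{124084} \approx 0.00010477$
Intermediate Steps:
$v{\left(f,R \right)} = 4 - f$
$k{\left(I,Z \right)} = - \frac{12}{13}$ ($k{\left(I,Z \right)} = \left(-12\right) \frac{1}{13} = - \frac{12}{13}$)
$y{\left(s \right)} = 4 - s$
$o{\left(K,D \right)} = -264 + D K^{2}$ ($o{\left(K,D \right)} = K K D - 264 = K^{2} D - 264 = D K^{2} - 264 = -264 + D K^{2}$)
$t = 11848$ ($t = 152 \cdot 78 + \left(4 - 12\right) = 11856 + \left(4 - 12\right) = 11856 - 8 = 11848$)
$\frac{1}{o{\left(-47,k{\left(-9,-6 \right)} \right)} + t} = \frac{1}{\left(-264 - \frac{12 \left(-47\right)^{2}}{13}\right) + 11848} = \frac{1}{\left(-264 - \frac{26508}{13}\right) + 11848} = \frac{1}{- \frac{29940}{13} + 11848} = \frac{1}{\frac{124084}{13}} = \frac{13}{124084}$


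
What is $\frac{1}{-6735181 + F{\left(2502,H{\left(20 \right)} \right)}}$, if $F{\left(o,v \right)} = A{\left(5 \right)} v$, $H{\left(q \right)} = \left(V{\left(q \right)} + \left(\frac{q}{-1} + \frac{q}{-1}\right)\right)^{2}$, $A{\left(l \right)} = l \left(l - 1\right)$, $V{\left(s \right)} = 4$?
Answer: $- \frac{1}{6709261} \approx -1.4905 \cdot 10^{-7}$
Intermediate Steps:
$A{\left(l \right)} = l \left(-1 + l\right)$
$H{\left(q \right)} = \left(4 - 2 q\right)^{2}$ ($H{\left(q \right)} = \left(4 + \left(\frac{q}{-1} + \frac{q}{-1}\right)\right)^{2} = \left(4 + \left(q \left(-1\right) + q \left(-1\right)\right)\right)^{2} = \left(4 - 2 q\right)^{2}$)
$F{\left(o,v \right)} = 20 v$ ($F{\left(o,v \right)} = 5 \left(-1 + 5\right) v = 5 \cdot 4 v = 20 v$)
$\frac{1}{-6735181 + F{\left(2502,H{\left(20 \right)} \right)}} = \frac{1}{-6735181 + 20 \cdot 4 \left(-2 + 20\right)^{2}} = \frac{1}{-6735181 + 20 \cdot 4 \cdot 18^{2}} = \frac{1}{-6735181 + 20 \cdot 4 \cdot 324} = \frac{1}{-6735181 + 20 \cdot 1296} = \frac{1}{-6735181 + 25920} = \frac{1}{-6709261} = - \frac{1}{6709261}$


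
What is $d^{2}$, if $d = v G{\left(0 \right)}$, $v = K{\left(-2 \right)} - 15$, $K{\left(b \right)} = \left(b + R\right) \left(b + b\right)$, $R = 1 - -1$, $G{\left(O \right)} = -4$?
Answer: $3600$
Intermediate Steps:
$R = 2$ ($R = 1 + 1 = 2$)
$K{\left(b \right)} = 2 b \left(2 + b\right)$ ($K{\left(b \right)} = \left(b + 2\right) \left(b + b\right) = \left(2 + b\right) 2 b = 2 b \left(2 + b\right)$)
$v = -15$ ($v = 2 \left(-2\right) \left(2 - 2\right) - 15 = 2 \left(-2\right) 0 - 15 = 0 - 15 = -15$)
$d = 60$ ($d = \left(-15\right) \left(-4\right) = 60$)
$d^{2} = 60^{2} = 3600$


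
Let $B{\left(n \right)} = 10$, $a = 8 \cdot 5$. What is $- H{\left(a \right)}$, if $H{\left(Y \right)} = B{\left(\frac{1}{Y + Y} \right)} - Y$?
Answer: $30$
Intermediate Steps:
$a = 40$
$H{\left(Y \right)} = 10 - Y$
$- H{\left(a \right)} = - (10 - 40) = \left(-1\right) \left(-30\right) = 30$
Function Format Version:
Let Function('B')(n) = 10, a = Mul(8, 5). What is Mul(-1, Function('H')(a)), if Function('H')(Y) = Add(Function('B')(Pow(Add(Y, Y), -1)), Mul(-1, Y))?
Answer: 30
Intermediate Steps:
a = 40
Function('H')(Y) = Add(10, Mul(-1, Y))
Mul(-1, Function('H')(a)) = Mul(-1, Add(10, Mul(-1, 40))) = Mul(-1, Add(10, -40)) = Mul(-1, -30) = 30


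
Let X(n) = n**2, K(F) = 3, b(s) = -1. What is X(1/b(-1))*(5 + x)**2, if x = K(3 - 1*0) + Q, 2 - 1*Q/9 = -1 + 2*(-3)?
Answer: 7921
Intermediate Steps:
Q = 81 (Q = 18 - 9*(-1 + 2*(-3)) = 18 - 9*(-1 - 6) = 18 - 9*(-7) = 18 + 63 = 81)
x = 84 (x = 3 + 81 = 84)
X(1/b(-1))*(5 + x)**2 = (1/(-1))**2*(5 + 84)**2 = (-1)**2*89**2 = 1*7921 = 7921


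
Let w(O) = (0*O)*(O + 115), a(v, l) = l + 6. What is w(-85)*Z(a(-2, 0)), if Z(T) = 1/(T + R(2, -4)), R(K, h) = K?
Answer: 0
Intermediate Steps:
a(v, l) = 6 + l
Z(T) = 1/(2 + T) (Z(T) = 1/(T + 2) = 1/(2 + T))
w(O) = 0 (w(O) = 0*(115 + O) = 0)
w(-85)*Z(a(-2, 0)) = 0/(2 + (6 + 0)) = 0/(2 + 6) = 0/8 = 0*(⅛) = 0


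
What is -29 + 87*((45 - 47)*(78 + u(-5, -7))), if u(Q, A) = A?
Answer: -12383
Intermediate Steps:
-29 + 87*((45 - 47)*(78 + u(-5, -7))) = -29 + 87*((45 - 47)*(78 - 7)) = -29 + 87*(-2*71) = -29 + 87*(-142) = -29 - 12354 = -12383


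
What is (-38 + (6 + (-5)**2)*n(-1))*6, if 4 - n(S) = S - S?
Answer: 516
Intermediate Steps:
n(S) = 4 (n(S) = 4 - (S - S) = 4 - 1*0 = 4 + 0 = 4)
(-38 + (6 + (-5)**2)*n(-1))*6 = (-38 + (6 + (-5)**2)*4)*6 = (-38 + (6 + 25)*4)*6 = (-38 + 31*4)*6 = (-38 + 124)*6 = 86*6 = 516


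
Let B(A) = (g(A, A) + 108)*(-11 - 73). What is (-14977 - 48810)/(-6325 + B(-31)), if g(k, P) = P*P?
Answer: 63787/96121 ≈ 0.66361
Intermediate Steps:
g(k, P) = P²
B(A) = -9072 - 84*A² (B(A) = (A² + 108)*(-11 - 73) = (108 + A²)*(-84) = -9072 - 84*A²)
(-14977 - 48810)/(-6325 + B(-31)) = (-14977 - 48810)/(-6325 + (-9072 - 84*(-31)²)) = -63787/(-6325 + (-9072 - 84*961)) = -63787/(-6325 + (-9072 - 80724)) = -63787/(-6325 - 89796) = -63787/(-96121) = -63787*(-1/96121) = 63787/96121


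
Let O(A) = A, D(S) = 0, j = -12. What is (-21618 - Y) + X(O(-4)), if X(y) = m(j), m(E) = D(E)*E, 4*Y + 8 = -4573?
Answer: -81891/4 ≈ -20473.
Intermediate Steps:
Y = -4581/4 (Y = -2 + (¼)*(-4573) = -2 - 4573/4 = -4581/4 ≈ -1145.3)
m(E) = 0 (m(E) = 0*E = 0)
X(y) = 0
(-21618 - Y) + X(O(-4)) = (-21618 - 1*(-4581/4)) + 0 = (-21618 + 4581/4) + 0 = -81891/4 + 0 = -81891/4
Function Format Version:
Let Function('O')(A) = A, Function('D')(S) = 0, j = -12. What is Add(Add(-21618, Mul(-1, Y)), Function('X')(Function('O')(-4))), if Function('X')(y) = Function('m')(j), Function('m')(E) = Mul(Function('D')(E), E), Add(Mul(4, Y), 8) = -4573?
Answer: Rational(-81891, 4) ≈ -20473.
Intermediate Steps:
Y = Rational(-4581, 4) (Y = Add(-2, Mul(Rational(1, 4), -4573)) = Add(-2, Rational(-4573, 4)) = Rational(-4581, 4) ≈ -1145.3)
Function('m')(E) = 0 (Function('m')(E) = Mul(0, E) = 0)
Function('X')(y) = 0
Add(Add(-21618, Mul(-1, Y)), Function('X')(Function('O')(-4))) = Add(Add(-21618, Mul(-1, Rational(-4581, 4))), 0) = Add(Add(-21618, Rational(4581, 4)), 0) = Add(Rational(-81891, 4), 0) = Rational(-81891, 4)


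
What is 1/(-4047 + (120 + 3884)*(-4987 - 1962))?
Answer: -1/27827843 ≈ -3.5935e-8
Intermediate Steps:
1/(-4047 + (120 + 3884)*(-4987 - 1962)) = 1/(-4047 + 4004*(-6949)) = 1/(-4047 - 27823796) = 1/(-27827843) = -1/27827843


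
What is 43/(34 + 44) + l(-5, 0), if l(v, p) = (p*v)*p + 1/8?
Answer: 211/312 ≈ 0.67628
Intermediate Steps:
l(v, p) = ⅛ + v*p² (l(v, p) = v*p² + ⅛ = ⅛ + v*p²)
43/(34 + 44) + l(-5, 0) = 43/(34 + 44) + (⅛ - 5*0²) = 43/78 + (⅛ - 5*0) = (1/78)*43 + (⅛ + 0) = 43/78 + ⅛ = 211/312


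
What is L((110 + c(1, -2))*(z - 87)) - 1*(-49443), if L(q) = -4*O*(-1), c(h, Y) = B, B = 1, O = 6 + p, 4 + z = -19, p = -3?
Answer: 49455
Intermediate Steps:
z = -23 (z = -4 - 19 = -23)
O = 3 (O = 6 - 3 = 3)
c(h, Y) = 1
L(q) = 12 (L(q) = -4*3*(-1) = -12*(-1) = 12)
L((110 + c(1, -2))*(z - 87)) - 1*(-49443) = 12 - 1*(-49443) = 12 + 49443 = 49455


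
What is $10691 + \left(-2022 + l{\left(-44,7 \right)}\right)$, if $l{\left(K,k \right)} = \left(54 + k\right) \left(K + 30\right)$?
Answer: $7815$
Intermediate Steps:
$l{\left(K,k \right)} = \left(30 + K\right) \left(54 + k\right)$ ($l{\left(K,k \right)} = \left(54 + k\right) \left(30 + K\right) = \left(30 + K\right) \left(54 + k\right)$)
$10691 + \left(-2022 + l{\left(-44,7 \right)}\right) = 10691 + \left(-2022 + \left(1620 + 30 \cdot 7 + 54 \left(-44\right) - 308\right)\right) = 10691 + \left(-2022 + \left(1620 + 210 - 2376 - 308\right)\right) = 10691 - 2876 = 7815$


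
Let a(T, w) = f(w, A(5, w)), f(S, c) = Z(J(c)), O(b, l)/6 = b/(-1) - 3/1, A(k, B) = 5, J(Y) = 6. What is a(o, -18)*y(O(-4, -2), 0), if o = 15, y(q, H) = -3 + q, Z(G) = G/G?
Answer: 3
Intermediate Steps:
Z(G) = 1
O(b, l) = -18 - 6*b (O(b, l) = 6*(b/(-1) - 3/1) = 6*(b*(-1) - 3*1) = 6*(-b - 3) = 6*(-3 - b) = -18 - 6*b)
f(S, c) = 1
a(T, w) = 1
a(o, -18)*y(O(-4, -2), 0) = 1*(-3 + (-18 - 6*(-4))) = 1*(-3 + (-18 + 24)) = 1*(-3 + 6) = 1*3 = 3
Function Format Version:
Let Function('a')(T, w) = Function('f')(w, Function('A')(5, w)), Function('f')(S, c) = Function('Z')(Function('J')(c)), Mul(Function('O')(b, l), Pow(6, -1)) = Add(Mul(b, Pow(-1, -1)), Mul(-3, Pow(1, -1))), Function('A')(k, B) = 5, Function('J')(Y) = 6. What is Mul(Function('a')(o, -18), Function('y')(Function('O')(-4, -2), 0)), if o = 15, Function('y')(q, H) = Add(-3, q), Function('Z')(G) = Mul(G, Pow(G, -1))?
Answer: 3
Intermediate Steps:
Function('Z')(G) = 1
Function('O')(b, l) = Add(-18, Mul(-6, b)) (Function('O')(b, l) = Mul(6, Add(Mul(b, Pow(-1, -1)), Mul(-3, Pow(1, -1)))) = Mul(6, Add(Mul(b, -1), Mul(-3, 1))) = Mul(6, Add(Mul(-1, b), -3)) = Mul(6, Add(-3, Mul(-1, b))) = Add(-18, Mul(-6, b)))
Function('f')(S, c) = 1
Function('a')(T, w) = 1
Mul(Function('a')(o, -18), Function('y')(Function('O')(-4, -2), 0)) = Mul(1, Add(-3, Add(-18, Mul(-6, -4)))) = Mul(1, Add(-3, Add(-18, 24))) = Mul(1, Add(-3, 6)) = Mul(1, 3) = 3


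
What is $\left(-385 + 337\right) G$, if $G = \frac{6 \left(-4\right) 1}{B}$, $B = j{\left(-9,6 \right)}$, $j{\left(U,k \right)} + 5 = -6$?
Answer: $- \frac{1152}{11} \approx -104.73$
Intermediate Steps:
$j{\left(U,k \right)} = -11$ ($j{\left(U,k \right)} = -5 - 6 = -11$)
$B = -11$
$G = \frac{24}{11}$ ($G = \frac{6 \left(-4\right) 1}{-11} = \left(-24\right) 1 \left(- \frac{1}{11}\right) = \left(-24\right) \left(- \frac{1}{11}\right) = \frac{24}{11} \approx 2.1818$)
$\left(-385 + 337\right) G = \left(-385 + 337\right) \frac{24}{11} = \left(-48\right) \frac{24}{11} = - \frac{1152}{11}$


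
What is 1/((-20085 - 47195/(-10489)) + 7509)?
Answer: -10489/131862469 ≈ -7.9545e-5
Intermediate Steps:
1/((-20085 - 47195/(-10489)) + 7509) = 1/((-20085 - 47195*(-1)/10489) + 7509) = 1/((-20085 - 1*(-47195/10489)) + 7509) = 1/((-20085 + 47195/10489) + 7509) = 1/(-210624370/10489 + 7509) = 1/(-131862469/10489) = -10489/131862469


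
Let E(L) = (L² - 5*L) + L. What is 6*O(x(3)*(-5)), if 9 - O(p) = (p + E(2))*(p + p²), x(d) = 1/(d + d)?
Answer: 1799/36 ≈ 49.972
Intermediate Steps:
E(L) = L² - 4*L
x(d) = 1/(2*d)
O(p) = 9 - (-4 + p)*(p + p²) (O(p) = 9 - (p + 2*(-4 + 2))*(p + p²) = 9 - (p + 2*(-2))*(p + p²) = 9 - (p - 4)*(p + p²) = 9 - (-4 + p)*(p + p²))
6*O(x(3)*(-5)) = 6*(9 - (((½)/3)*(-5))³ + 3*(((½)/3)*(-5))² + 4*(((½)/3)*(-5))) = 6*(9 - (((½)*(⅓))*(-5))³ + 3*(((½)*(⅓))*(-5))² + 4*(((½)*(⅓))*(-5))) = 6*(9 - ((⅙)*(-5))³ + 3*((⅙)*(-5))² + 4*((⅙)*(-5))) = 6*(9 - (-⅚)³ + 3*(-⅚)² + 4*(-⅚)) = 6*(9 - 1*(-125/216) + 3*(25/36) - 10/3) = 6*(9 + 125/216 + 25/12 - 10/3) = 6*(1799/216) = 1799/36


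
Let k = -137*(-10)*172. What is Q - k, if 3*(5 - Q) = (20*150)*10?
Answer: -245635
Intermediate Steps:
Q = -9995 (Q = 5 - 20*150*10/3 = 5 - 1000*10 = 5 - ⅓*30000 = 5 - 10000 = -9995)
k = 235640 (k = 1370*172 = 235640)
Q - k = -9995 - 1*235640 = -9995 - 235640 = -245635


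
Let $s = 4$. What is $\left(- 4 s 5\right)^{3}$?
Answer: $-512000$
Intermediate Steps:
$\left(- 4 s 5\right)^{3} = \left(\left(-4\right) 4 \cdot 5\right)^{3} = \left(\left(-16\right) 5\right)^{3} = \left(-80\right)^{3} = -512000$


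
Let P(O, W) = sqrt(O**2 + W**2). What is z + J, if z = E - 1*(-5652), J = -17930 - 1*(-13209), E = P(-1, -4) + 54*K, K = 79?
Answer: 5197 + sqrt(17) ≈ 5201.1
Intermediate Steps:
E = 4266 + sqrt(17) (E = sqrt((-1)**2 + (-4)**2) + 54*79 = sqrt(1 + 16) + 4266 = sqrt(17) + 4266 = 4266 + sqrt(17) ≈ 4270.1)
J = -4721 (J = -17930 + 13209 = -4721)
z = 9918 + sqrt(17) (z = (4266 + sqrt(17)) - 1*(-5652) = (4266 + sqrt(17)) + 5652 = 9918 + sqrt(17) ≈ 9922.1)
z + J = (9918 + sqrt(17)) - 4721 = 5197 + sqrt(17)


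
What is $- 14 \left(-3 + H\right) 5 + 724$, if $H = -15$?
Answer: $1984$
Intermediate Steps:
$- 14 \left(-3 + H\right) 5 + 724 = - 14 \left(-3 - 15\right) 5 + 724 = \left(-14\right) \left(-18\right) 5 + 724 = 252 \cdot 5 + 724 = 1260 + 724 = 1984$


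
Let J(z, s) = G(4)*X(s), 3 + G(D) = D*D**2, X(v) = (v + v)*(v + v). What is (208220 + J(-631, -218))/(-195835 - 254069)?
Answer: -983673/37492 ≈ -26.237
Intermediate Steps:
X(v) = 4*v**2 (X(v) = (2*v)*(2*v) = 4*v**2)
G(D) = -3 + D**3 (G(D) = -3 + D*D**2 = -3 + D**3)
J(z, s) = 244*s**2 (J(z, s) = (-3 + 4**3)*(4*s**2) = (-3 + 64)*(4*s**2) = 61*(4*s**2) = 244*s**2)
(208220 + J(-631, -218))/(-195835 - 254069) = (208220 + 244*(-218)**2)/(-195835 - 254069) = (208220 + 244*47524)/(-449904) = (208220 + 11595856)*(-1/449904) = 11804076*(-1/449904) = -983673/37492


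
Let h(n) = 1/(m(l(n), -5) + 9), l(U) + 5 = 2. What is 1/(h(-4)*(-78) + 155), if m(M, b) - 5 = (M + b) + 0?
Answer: 1/142 ≈ 0.0070423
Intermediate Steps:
l(U) = -3 (l(U) = -5 + 2 = -3)
m(M, b) = 5 + M + b (m(M, b) = 5 + ((M + b) + 0) = 5 + (M + b) = 5 + M + b)
h(n) = ⅙ (h(n) = 1/((5 - 3 - 5) + 9) = 1/(-3 + 9) = 1/6 = ⅙)
1/(h(-4)*(-78) + 155) = 1/((⅙)*(-78) + 155) = 1/(-13 + 155) = 1/142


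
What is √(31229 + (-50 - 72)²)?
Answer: √46113 ≈ 214.74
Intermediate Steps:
√(31229 + (-50 - 72)²) = √(31229 + (-122)²) = √(31229 + 14884) = √46113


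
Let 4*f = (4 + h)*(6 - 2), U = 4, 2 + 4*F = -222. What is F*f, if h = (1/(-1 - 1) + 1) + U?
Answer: -476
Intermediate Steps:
F = -56 (F = -1/2 + (1/4)*(-222) = -1/2 - 111/2 = -56)
h = 9/2 (h = (1/(-1 - 1) + 1) + 4 = (1/(-2) + 1) + 4 = (-1/2 + 1) + 4 = 1/2 + 4 = 9/2 ≈ 4.5000)
f = 17/2 (f = ((4 + 9/2)*(6 - 2))/4 = ((17/2)*4)/4 = (1/4)*34 = 17/2 ≈ 8.5000)
F*f = -56*17/2 = -476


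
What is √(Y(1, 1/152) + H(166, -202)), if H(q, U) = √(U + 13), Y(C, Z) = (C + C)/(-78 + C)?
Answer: √(-154 + 17787*I*√21)/77 ≈ 2.6193 + 2.6243*I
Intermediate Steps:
Y(C, Z) = 2*C/(-78 + C) (Y(C, Z) = (2*C)/(-78 + C) = 2*C/(-78 + C))
H(q, U) = √(13 + U)
√(Y(1, 1/152) + H(166, -202)) = √(2*1/(-78 + 1) + √(13 - 202)) = √(2*1/(-77) + √(-189)) = √(2*1*(-1/77) + 3*I*√21) = √(-2/77 + 3*I*√21)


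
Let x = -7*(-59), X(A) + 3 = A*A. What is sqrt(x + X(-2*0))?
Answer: sqrt(410) ≈ 20.248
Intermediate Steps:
X(A) = -3 + A**2 (X(A) = -3 + A*A = -3 + A**2)
x = 413
sqrt(x + X(-2*0)) = sqrt(413 + (-3 + (-2*0)**2)) = sqrt(413 + (-3 + 0**2)) = sqrt(413 + (-3 + 0)) = sqrt(413 - 3) = sqrt(410)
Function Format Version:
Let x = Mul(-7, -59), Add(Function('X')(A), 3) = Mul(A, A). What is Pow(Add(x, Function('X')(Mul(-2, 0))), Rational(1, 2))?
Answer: Pow(410, Rational(1, 2)) ≈ 20.248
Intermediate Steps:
Function('X')(A) = Add(-3, Pow(A, 2)) (Function('X')(A) = Add(-3, Mul(A, A)) = Add(-3, Pow(A, 2)))
x = 413
Pow(Add(x, Function('X')(Mul(-2, 0))), Rational(1, 2)) = Pow(Add(413, Add(-3, Pow(Mul(-2, 0), 2))), Rational(1, 2)) = Pow(Add(413, Add(-3, Pow(0, 2))), Rational(1, 2)) = Pow(Add(413, Add(-3, 0)), Rational(1, 2)) = Pow(Add(413, -3), Rational(1, 2)) = Pow(410, Rational(1, 2))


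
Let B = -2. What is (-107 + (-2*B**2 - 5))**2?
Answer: 14400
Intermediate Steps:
(-107 + (-2*B**2 - 5))**2 = (-107 + (-2*(-2)**2 - 5))**2 = (-107 + (-2*4 - 5))**2 = (-107 + (-8 - 5))**2 = (-107 - 13)**2 = (-120)**2 = 14400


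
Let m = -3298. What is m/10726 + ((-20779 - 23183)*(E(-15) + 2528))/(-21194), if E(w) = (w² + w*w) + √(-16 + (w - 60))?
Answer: 351041384281/56831711 + 21981*I*√91/10597 ≈ 6176.9 + 19.787*I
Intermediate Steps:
E(w) = √(-76 + w) + 2*w² (E(w) = (w² + w²) + √(-16 + (-60 + w)) = 2*w² + √(-76 + w) = √(-76 + w) + 2*w²)
m/10726 + ((-20779 - 23183)*(E(-15) + 2528))/(-21194) = -3298/10726 + ((-20779 - 23183)*((√(-76 - 15) + 2*(-15)²) + 2528))/(-21194) = -3298*1/10726 - 43962*((√(-91) + 2*225) + 2528)*(-1/21194) = -1649/5363 - 43962*((I*√91 + 450) + 2528)*(-1/21194) = -1649/5363 - 43962*((450 + I*√91) + 2528)*(-1/21194) = -1649/5363 - 43962*(2978 + I*√91)*(-1/21194) = -1649/5363 + (-130918836 - 43962*I*√91)*(-1/21194) = -1649/5363 + (65459418/10597 + 21981*I*√91/10597) = 351041384281/56831711 + 21981*I*√91/10597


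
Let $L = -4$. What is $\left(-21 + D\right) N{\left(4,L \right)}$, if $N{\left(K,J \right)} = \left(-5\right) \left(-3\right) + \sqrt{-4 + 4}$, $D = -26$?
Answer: $-705$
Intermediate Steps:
$N{\left(K,J \right)} = 15$ ($N{\left(K,J \right)} = 15 + \sqrt{0} = 15 + 0 = 15$)
$\left(-21 + D\right) N{\left(4,L \right)} = \left(-21 - 26\right) 15 = \left(-47\right) 15 = -705$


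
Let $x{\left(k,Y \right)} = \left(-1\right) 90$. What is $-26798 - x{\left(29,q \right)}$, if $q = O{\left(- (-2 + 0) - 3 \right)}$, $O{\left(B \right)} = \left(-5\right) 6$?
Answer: $-26708$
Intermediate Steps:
$O{\left(B \right)} = -30$
$q = -30$
$x{\left(k,Y \right)} = -90$
$-26798 - x{\left(29,q \right)} = -26798 - -90 = -26798 + 90 = -26708$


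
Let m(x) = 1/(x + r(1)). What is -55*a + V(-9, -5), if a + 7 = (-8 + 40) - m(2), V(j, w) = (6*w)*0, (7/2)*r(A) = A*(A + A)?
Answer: -24365/18 ≈ -1353.6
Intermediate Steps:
r(A) = 4*A²/7 (r(A) = 2*(A*(A + A))/7 = 2*(A*(2*A))/7 = 2*(2*A²)/7 = 4*A²/7)
V(j, w) = 0
m(x) = 1/(4/7 + x) (m(x) = 1/(x + (4/7)*1²) = 1/(x + (4/7)*1) = 1/(x + 4/7) = 1/(4/7 + x))
a = 443/18 (a = -7 + ((-8 + 40) - 7/(4 + 7*2)) = -7 + (32 - 7/(4 + 14)) = -7 + (32 - 7/18) = -7 + 569/18 = 443/18 ≈ 24.611)
-55*a + V(-9, -5) = -55*443/18 + 0 = -24365/18 + 0 = -24365/18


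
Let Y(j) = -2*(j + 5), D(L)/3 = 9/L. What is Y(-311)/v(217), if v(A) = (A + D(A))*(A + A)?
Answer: 153/23558 ≈ 0.0064946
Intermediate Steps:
D(L) = 27/L (D(L) = 3*(9/L) = 27/L)
Y(j) = -10 - 2*j (Y(j) = -2*(5 + j) = -10 - 2*j)
v(A) = 2*A*(A + 27/A) (v(A) = (A + 27/A)*(A + A) = (A + 27/A)*(2*A) = 2*A*(A + 27/A))
Y(-311)/v(217) = (-10 - 2*(-311))/(54 + 2*217²) = (-10 + 622)/(54 + 2*47089) = 612/(54 + 94178) = 612/94232 = 612*(1/94232) = 153/23558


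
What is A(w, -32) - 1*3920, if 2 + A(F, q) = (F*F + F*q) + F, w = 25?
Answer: -4072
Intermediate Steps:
A(F, q) = -2 + F + F² + F*q (A(F, q) = -2 + ((F*F + F*q) + F) = -2 + ((F² + F*q) + F) = -2 + (F + F² + F*q) = -2 + F + F² + F*q)
A(w, -32) - 1*3920 = (-2 + 25 + 25² + 25*(-32)) - 1*3920 = (-2 + 25 + 625 - 800) - 3920 = -152 - 3920 = -4072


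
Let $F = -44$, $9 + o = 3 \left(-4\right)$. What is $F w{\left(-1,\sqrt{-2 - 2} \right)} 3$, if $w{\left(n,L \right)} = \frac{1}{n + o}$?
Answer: $6$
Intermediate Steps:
$o = -21$ ($o = -9 + 3 \left(-4\right) = -9 - 12 = -21$)
$w{\left(n,L \right)} = \frac{1}{-21 + n}$ ($w{\left(n,L \right)} = \frac{1}{n - 21} = \frac{1}{-21 + n}$)
$F w{\left(-1,\sqrt{-2 - 2} \right)} 3 = - \frac{44}{-21 - 1} \cdot 3 = - \frac{44}{-22} \cdot 3 = \left(-44\right) \left(- \frac{1}{22}\right) 3 = 2 \cdot 3 = 6$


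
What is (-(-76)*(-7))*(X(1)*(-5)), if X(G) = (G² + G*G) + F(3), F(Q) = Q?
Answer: 13300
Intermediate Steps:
X(G) = 3 + 2*G² (X(G) = (G² + G*G) + 3 = (G² + G²) + 3 = 2*G² + 3 = 3 + 2*G²)
(-(-76)*(-7))*(X(1)*(-5)) = (-(-76)*(-7))*((3 + 2*1²)*(-5)) = (-38*14)*((3 + 2*1)*(-5)) = -532*(3 + 2)*(-5) = -2660*(-5) = -532*(-25) = 13300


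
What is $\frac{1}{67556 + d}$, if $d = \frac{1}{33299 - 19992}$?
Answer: $\frac{13307}{898967693} \approx 1.4803 \cdot 10^{-5}$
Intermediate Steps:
$d = \frac{1}{13307} \approx 7.5148 \cdot 10^{-5}$
$\frac{1}{67556 + d} = \frac{1}{67556 + \frac{1}{13307}} = \frac{1}{\frac{898967693}{13307}} = \frac{13307}{898967693}$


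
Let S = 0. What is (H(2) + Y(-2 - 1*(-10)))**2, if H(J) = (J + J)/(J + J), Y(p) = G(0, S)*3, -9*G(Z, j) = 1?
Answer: 4/9 ≈ 0.44444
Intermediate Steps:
G(Z, j) = -1/9 (G(Z, j) = -1/9*1 = -1/9)
Y(p) = -1/3 (Y(p) = -1/9*3 = -1/3)
H(J) = 1 (H(J) = (2*J)/((2*J)) = (2*J)*(1/(2*J)) = 1)
(H(2) + Y(-2 - 1*(-10)))**2 = (1 - 1/3)**2 = (2/3)**2 = 4/9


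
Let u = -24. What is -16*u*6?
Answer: 2304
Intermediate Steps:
-16*u*6 = -16*(-24)*6 = 384*6 = 2304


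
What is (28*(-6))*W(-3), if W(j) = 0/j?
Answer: 0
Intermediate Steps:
W(j) = 0
(28*(-6))*W(-3) = (28*(-6))*0 = -168*0 = 0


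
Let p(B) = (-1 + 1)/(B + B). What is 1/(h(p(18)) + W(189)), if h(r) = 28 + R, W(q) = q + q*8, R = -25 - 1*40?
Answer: 1/1664 ≈ 0.00060096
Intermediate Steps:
R = -65 (R = -25 - 40 = -65)
p(B) = 0 (p(B) = 0/((2*B)) = 0*(1/(2*B)) = 0)
W(q) = 9*q (W(q) = q + 8*q = 9*q)
h(r) = -37 (h(r) = 28 - 65 = -37)
1/(h(p(18)) + W(189)) = 1/(-37 + 9*189) = 1/(-37 + 1701) = 1/1664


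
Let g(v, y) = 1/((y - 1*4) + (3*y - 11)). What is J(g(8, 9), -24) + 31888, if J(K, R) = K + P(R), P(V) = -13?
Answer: 669376/21 ≈ 31875.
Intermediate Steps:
g(v, y) = 1/(-15 + 4*y) (g(v, y) = 1/((y - 4) + (-11 + 3*y)) = 1/((-4 + y) + (-11 + 3*y)) = 1/(-15 + 4*y))
J(K, R) = -13 + K (J(K, R) = K - 13 = -13 + K)
J(g(8, 9), -24) + 31888 = (-13 + 1/(-15 + 4*9)) + 31888 = (-13 + 1/(-15 + 36)) + 31888 = (-13 + 1/21) + 31888 = -272/21 + 31888 = 669376/21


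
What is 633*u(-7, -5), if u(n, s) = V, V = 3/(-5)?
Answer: -1899/5 ≈ -379.80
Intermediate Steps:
V = -⅗ (V = 3*(-⅕) = -⅗ ≈ -0.60000)
u(n, s) = -⅗
633*u(-7, -5) = 633*(-⅗) = -1899/5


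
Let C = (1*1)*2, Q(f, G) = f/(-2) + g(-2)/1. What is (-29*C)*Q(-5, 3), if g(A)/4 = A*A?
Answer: -1073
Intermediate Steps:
g(A) = 4*A**2 (g(A) = 4*(A*A) = 4*A**2)
Q(f, G) = 16 - f/2 (Q(f, G) = f/(-2) + (4*(-2)**2)/1 = f*(-1/2) + (4*4)*1 = -f/2 + 16*1 = -f/2 + 16 = 16 - f/2)
C = 2 (C = 1*2 = 2)
(-29*C)*Q(-5, 3) = (-29*2)*(16 - 1/2*(-5)) = -58*(16 + 5/2) = -58*37/2 = -1073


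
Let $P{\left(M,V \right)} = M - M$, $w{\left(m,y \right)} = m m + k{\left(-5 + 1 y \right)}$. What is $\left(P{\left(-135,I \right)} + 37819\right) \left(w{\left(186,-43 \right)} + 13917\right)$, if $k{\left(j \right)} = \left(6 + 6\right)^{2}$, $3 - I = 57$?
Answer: $1840159083$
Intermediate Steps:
$I = -54$ ($I = 3 - 57 = -54$)
$k{\left(j \right)} = 144$ ($k{\left(j \right)} = 12^{2} = 144$)
$w{\left(m,y \right)} = 144 + m^{2}$ ($w{\left(m,y \right)} = m m + 144 = m^{2} + 144 = 144 + m^{2}$)
$P{\left(M,V \right)} = 0$
$\left(P{\left(-135,I \right)} + 37819\right) \left(w{\left(186,-43 \right)} + 13917\right) = \left(0 + 37819\right) \left(\left(144 + 186^{2}\right) + 13917\right) = 37819 \left(\left(144 + 34596\right) + 13917\right) = 37819 \left(34740 + 13917\right) = 37819 \cdot 48657 = 1840159083$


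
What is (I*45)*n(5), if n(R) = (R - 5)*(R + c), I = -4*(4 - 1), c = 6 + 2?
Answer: 0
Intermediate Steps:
c = 8
I = -12 (I = -4*3 = -12)
n(R) = (-5 + R)*(8 + R) (n(R) = (R - 5)*(R + 8) = (-5 + R)*(8 + R))
(I*45)*n(5) = (-12*45)*(-40 + 5**2 + 3*5) = -540*(-40 + 25 + 15) = -540*0 = 0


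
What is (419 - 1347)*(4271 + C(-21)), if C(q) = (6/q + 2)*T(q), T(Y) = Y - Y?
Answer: -3963488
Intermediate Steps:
T(Y) = 0
C(q) = 0 (C(q) = (6/q + 2)*0 = (2 + 6/q)*0 = 0)
(419 - 1347)*(4271 + C(-21)) = (419 - 1347)*(4271 + 0) = -928*4271 = -3963488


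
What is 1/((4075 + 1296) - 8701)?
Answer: -1/3330 ≈ -0.00030030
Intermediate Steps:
1/((4075 + 1296) - 8701) = 1/(5371 - 8701) = 1/(-3330) = -1/3330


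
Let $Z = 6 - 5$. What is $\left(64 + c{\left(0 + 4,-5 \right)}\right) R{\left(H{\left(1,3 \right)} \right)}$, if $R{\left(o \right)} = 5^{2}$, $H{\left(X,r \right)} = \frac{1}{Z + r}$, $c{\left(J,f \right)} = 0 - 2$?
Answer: $1550$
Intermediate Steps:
$Z = 1$
$c{\left(J,f \right)} = -2$ ($c{\left(J,f \right)} = 0 - 2 = -2$)
$H{\left(X,r \right)} = \frac{1}{1 + r}$
$R{\left(o \right)} = 25$
$\left(64 + c{\left(0 + 4,-5 \right)}\right) R{\left(H{\left(1,3 \right)} \right)} = \left(64 - 2\right) 25 = 62 \cdot 25 = 1550$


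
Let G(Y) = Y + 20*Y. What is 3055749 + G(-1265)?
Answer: 3029184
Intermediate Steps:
G(Y) = 21*Y
3055749 + G(-1265) = 3055749 + 21*(-1265) = 3055749 - 26565 = 3029184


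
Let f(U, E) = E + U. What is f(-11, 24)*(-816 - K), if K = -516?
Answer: -3900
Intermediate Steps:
f(-11, 24)*(-816 - K) = (24 - 11)*(-816 - 1*(-516)) = 13*(-816 + 516) = 13*(-300) = -3900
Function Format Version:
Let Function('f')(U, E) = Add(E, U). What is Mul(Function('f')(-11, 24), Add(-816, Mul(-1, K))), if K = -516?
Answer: -3900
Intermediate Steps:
Mul(Function('f')(-11, 24), Add(-816, Mul(-1, K))) = Mul(Add(24, -11), Add(-816, Mul(-1, -516))) = Mul(13, Add(-816, 516)) = Mul(13, -300) = -3900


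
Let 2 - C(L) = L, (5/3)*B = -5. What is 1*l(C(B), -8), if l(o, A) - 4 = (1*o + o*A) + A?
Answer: -39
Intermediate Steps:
B = -3 (B = (3/5)*(-5) = -3)
C(L) = 2 - L
l(o, A) = 4 + A + o + A*o (l(o, A) = 4 + ((1*o + o*A) + A) = 4 + ((o + A*o) + A) = 4 + (A + o + A*o) = 4 + A + o + A*o)
1*l(C(B), -8) = 1*(4 - 8 + (2 - 1*(-3)) - 8*(2 - 1*(-3))) = 1*(4 - 8 + (2 + 3) - 8*(2 + 3)) = 1*(4 - 8 + 5 - 8*5) = 1*(4 - 8 + 5 - 40) = 1*(-39) = -39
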